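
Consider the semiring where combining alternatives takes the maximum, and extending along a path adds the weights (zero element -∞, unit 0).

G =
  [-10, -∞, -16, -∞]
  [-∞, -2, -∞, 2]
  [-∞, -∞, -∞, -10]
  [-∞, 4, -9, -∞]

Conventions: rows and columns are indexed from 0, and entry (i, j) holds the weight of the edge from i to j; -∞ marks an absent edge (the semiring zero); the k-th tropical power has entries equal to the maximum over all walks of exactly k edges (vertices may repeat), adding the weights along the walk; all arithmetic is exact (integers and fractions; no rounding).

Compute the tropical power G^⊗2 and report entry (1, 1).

G^⊗2:
  [-20, -∞, -26, -26]
  [-∞, 6, -7, 0]
  [-∞, -6, -19, -∞]
  [-∞, 2, -∞, 6]
Key observation: the optimum is the walk 1->3->1, with weight 2 + 4 = 6.
Optimal value attained by: walk 1->3->1.
Answer: (G^⊗2)[1][1] = 6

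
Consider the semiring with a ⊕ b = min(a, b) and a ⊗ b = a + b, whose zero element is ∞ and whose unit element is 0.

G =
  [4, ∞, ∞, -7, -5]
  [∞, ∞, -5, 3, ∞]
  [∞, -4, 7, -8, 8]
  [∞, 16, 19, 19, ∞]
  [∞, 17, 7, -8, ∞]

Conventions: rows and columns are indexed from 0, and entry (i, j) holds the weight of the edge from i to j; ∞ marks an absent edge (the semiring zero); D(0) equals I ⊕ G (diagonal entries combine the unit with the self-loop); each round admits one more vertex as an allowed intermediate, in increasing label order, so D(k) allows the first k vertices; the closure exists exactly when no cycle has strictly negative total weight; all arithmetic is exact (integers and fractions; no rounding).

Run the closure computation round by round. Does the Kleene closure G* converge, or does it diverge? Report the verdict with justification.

D(0):
  [0, ∞, ∞, -7, -5]
  [∞, 0, -5, 3, ∞]
  [∞, -4, 0, -8, 8]
  [∞, 16, 19, 0, ∞]
  [∞, 17, 7, -8, 0]
D(1):
  [0, ∞, ∞, -7, -5]
  [∞, 0, -5, 3, ∞]
  [∞, -4, 0, -8, 8]
  [∞, 16, 19, 0, ∞]
  [∞, 17, 7, -8, 0]
Detection: at round 2, diagonal entry (2, 2) turns strictly negative.
Key observation: the cycle 2->1->2 has total weight (-4) + (-5), which is strictly negative.
Answer: DIVERGES — negative cycle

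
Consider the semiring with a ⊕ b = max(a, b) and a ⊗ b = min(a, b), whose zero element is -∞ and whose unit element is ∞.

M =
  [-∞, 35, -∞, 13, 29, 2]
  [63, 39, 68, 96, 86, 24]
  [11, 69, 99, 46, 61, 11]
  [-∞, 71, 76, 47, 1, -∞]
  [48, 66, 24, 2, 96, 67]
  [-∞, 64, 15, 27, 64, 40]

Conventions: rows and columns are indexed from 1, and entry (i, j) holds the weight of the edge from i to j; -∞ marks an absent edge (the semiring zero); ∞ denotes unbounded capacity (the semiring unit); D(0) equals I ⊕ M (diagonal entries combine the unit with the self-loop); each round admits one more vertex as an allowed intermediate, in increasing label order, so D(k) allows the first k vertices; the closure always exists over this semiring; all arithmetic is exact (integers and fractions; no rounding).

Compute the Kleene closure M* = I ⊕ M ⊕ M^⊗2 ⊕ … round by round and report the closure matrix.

D(0):
  [∞, 35, -∞, 13, 29, 2]
  [63, ∞, 68, 96, 86, 24]
  [11, 69, ∞, 46, 61, 11]
  [-∞, 71, 76, ∞, 1, -∞]
  [48, 66, 24, 2, ∞, 67]
  [-∞, 64, 15, 27, 64, ∞]
D(1):
  [∞, 35, -∞, 13, 29, 2]
  [63, ∞, 68, 96, 86, 24]
  [11, 69, ∞, 46, 61, 11]
  [-∞, 71, 76, ∞, 1, -∞]
  [48, 66, 24, 13, ∞, 67]
  [-∞, 64, 15, 27, 64, ∞]
D(2):
  [∞, 35, 35, 35, 35, 24]
  [63, ∞, 68, 96, 86, 24]
  [63, 69, ∞, 69, 69, 24]
  [63, 71, 76, ∞, 71, 24]
  [63, 66, 66, 66, ∞, 67]
  [63, 64, 64, 64, 64, ∞]
D(3):
  [∞, 35, 35, 35, 35, 24]
  [63, ∞, 68, 96, 86, 24]
  [63, 69, ∞, 69, 69, 24]
  [63, 71, 76, ∞, 71, 24]
  [63, 66, 66, 66, ∞, 67]
  [63, 64, 64, 64, 64, ∞]
D(4):
  [∞, 35, 35, 35, 35, 24]
  [63, ∞, 76, 96, 86, 24]
  [63, 69, ∞, 69, 69, 24]
  [63, 71, 76, ∞, 71, 24]
  [63, 66, 66, 66, ∞, 67]
  [63, 64, 64, 64, 64, ∞]
D(5):
  [∞, 35, 35, 35, 35, 35]
  [63, ∞, 76, 96, 86, 67]
  [63, 69, ∞, 69, 69, 67]
  [63, 71, 76, ∞, 71, 67]
  [63, 66, 66, 66, ∞, 67]
  [63, 64, 64, 64, 64, ∞]
D(6):
  [∞, 35, 35, 35, 35, 35]
  [63, ∞, 76, 96, 86, 67]
  [63, 69, ∞, 69, 69, 67]
  [63, 71, 76, ∞, 71, 67]
  [63, 66, 66, 66, ∞, 67]
  [63, 64, 64, 64, 64, ∞]
Answer: M* = [[∞, 35, 35, 35, 35, 35], [63, ∞, 76, 96, 86, 67], [63, 69, ∞, 69, 69, 67], [63, 71, 76, ∞, 71, 67], [63, 66, 66, 66, ∞, 67], [63, 64, 64, 64, 64, ∞]]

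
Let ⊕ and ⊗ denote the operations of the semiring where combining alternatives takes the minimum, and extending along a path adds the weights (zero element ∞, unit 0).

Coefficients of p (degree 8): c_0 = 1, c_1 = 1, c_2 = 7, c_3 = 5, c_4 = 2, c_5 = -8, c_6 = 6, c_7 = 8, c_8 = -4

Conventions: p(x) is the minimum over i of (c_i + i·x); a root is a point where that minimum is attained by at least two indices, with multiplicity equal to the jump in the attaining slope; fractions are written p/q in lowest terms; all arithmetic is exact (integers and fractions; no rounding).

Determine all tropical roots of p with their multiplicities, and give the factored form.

hull edge (i=0, c=1) to (i=5, c=-8): slope -9/5, span 5
hull edge (i=5, c=-8) to (i=8, c=-4): slope 4/3, span 3
Factored form: p(x) = -4 ⊗ (x ⊕ (-4/3)) ⊗ (x ⊕ (-4/3)) ⊗ (x ⊕ (-4/3)) ⊗ (x ⊕ 9/5) ⊗ (x ⊕ 9/5) ⊗ (x ⊕ 9/5) ⊗ (x ⊕ 9/5) ⊗ (x ⊕ 9/5)
Answer: roots = -4/3 (mult 3), 9/5 (mult 5)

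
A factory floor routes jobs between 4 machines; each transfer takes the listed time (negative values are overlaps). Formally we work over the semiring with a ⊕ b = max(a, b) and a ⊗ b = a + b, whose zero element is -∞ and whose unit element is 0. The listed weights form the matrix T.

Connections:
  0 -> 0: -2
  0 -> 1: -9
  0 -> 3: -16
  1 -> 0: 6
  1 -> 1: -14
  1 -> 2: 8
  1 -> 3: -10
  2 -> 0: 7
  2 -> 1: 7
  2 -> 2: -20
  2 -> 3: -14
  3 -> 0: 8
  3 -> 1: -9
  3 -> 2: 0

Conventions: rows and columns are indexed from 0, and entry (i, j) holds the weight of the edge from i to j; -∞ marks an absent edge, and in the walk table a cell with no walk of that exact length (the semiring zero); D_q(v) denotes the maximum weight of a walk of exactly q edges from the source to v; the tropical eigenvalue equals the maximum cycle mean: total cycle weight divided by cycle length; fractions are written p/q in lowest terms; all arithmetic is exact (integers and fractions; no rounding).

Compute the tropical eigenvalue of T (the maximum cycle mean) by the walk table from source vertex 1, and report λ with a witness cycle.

q=0: [-∞, 0, -∞, -∞]
q=1: [6, -14, 8, -10]
q=2: [15, 15, -6, -6]
q=3: [21, 6, 23, 5]
q=4: [30, 30, 14, 9]
Optimal cycle mean attained by: cycle 1->2->1, total 8 + 7, length 2.
Answer: λ = 15/2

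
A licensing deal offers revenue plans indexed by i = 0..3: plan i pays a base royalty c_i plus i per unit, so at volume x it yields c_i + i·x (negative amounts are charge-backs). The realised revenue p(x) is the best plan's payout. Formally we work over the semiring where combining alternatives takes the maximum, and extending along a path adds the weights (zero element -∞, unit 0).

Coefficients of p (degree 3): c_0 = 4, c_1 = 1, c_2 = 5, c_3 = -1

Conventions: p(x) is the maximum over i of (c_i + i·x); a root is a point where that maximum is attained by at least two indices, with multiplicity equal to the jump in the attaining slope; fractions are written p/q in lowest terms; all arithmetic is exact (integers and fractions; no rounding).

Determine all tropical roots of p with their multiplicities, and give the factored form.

hull edge (i=0, c=4) to (i=2, c=5): slope 1/2, span 2
hull edge (i=2, c=5) to (i=3, c=-1): slope -6, span 1
Factored form: p(x) = -1 ⊗ (x ⊕ (-1/2)) ⊗ (x ⊕ (-1/2)) ⊗ (x ⊕ 6)
Answer: roots = -1/2 (mult 2), 6 (mult 1)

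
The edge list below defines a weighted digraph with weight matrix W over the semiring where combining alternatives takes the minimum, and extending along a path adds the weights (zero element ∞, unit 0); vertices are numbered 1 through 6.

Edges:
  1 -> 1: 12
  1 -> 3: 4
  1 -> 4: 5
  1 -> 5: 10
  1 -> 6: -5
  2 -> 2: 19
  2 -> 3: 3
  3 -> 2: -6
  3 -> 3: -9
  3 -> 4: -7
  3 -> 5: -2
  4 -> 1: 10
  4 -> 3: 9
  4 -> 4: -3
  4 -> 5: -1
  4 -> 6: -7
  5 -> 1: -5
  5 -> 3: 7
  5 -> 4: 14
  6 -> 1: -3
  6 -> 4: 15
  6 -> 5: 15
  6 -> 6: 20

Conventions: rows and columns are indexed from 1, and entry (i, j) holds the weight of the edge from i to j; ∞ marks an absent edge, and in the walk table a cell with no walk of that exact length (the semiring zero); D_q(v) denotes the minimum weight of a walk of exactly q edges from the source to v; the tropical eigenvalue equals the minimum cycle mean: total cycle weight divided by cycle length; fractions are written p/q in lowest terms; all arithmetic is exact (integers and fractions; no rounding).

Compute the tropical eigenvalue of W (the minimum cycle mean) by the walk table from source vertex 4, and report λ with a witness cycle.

q=0: [∞, ∞, ∞, 0, ∞, ∞]
q=1: [10, ∞, 9, -3, -1, -7]
q=2: [-10, 3, 0, -6, -4, -10]
q=3: [-13, -6, -9, -9, -7, -15]
q=4: [-18, -15, -18, -16, -11, -18]
q=5: [-21, -24, -27, -25, -20, -23]
q=6: [-26, -33, -36, -34, -29, -32]
Optimal cycle mean attained by: cycle 3->3, total (-9), length 1.
Answer: λ = -9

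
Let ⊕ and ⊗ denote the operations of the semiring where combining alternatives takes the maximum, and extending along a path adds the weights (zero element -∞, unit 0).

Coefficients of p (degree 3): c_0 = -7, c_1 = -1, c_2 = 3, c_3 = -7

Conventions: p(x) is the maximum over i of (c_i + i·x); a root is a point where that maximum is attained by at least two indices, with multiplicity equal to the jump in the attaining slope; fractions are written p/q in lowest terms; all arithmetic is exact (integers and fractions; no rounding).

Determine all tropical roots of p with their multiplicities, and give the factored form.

hull edge (i=0, c=-7) to (i=1, c=-1): slope 6, span 1
hull edge (i=1, c=-1) to (i=2, c=3): slope 4, span 1
hull edge (i=2, c=3) to (i=3, c=-7): slope -10, span 1
Factored form: p(x) = -7 ⊗ (x ⊕ (-6)) ⊗ (x ⊕ (-4)) ⊗ (x ⊕ 10)
Answer: roots = -6 (mult 1), -4 (mult 1), 10 (mult 1)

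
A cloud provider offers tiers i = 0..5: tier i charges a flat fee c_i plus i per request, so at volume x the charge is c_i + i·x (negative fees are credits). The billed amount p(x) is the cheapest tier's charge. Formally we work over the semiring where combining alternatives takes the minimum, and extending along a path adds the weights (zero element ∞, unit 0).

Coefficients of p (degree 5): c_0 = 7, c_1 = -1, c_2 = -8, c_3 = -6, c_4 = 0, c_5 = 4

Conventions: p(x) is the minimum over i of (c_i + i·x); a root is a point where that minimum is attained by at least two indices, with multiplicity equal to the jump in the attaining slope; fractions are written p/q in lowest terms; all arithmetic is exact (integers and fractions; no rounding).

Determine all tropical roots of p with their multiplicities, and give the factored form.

hull edge (i=0, c=7) to (i=1, c=-1): slope -8, span 1
hull edge (i=1, c=-1) to (i=2, c=-8): slope -7, span 1
hull edge (i=2, c=-8) to (i=3, c=-6): slope 2, span 1
hull edge (i=3, c=-6) to (i=5, c=4): slope 5, span 2
Factored form: p(x) = 4 ⊗ (x ⊕ (-5)) ⊗ (x ⊕ (-5)) ⊗ (x ⊕ (-2)) ⊗ (x ⊕ 7) ⊗ (x ⊕ 8)
Answer: roots = -5 (mult 2), -2 (mult 1), 7 (mult 1), 8 (mult 1)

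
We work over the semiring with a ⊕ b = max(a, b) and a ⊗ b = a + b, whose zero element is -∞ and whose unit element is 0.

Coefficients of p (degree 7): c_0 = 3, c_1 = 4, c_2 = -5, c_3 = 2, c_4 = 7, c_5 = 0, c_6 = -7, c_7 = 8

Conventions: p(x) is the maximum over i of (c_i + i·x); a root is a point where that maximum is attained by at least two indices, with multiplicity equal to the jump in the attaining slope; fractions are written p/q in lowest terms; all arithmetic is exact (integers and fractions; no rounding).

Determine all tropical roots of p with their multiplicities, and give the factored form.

hull edge (i=0, c=3) to (i=4, c=7): slope 1, span 4
hull edge (i=4, c=7) to (i=7, c=8): slope 1/3, span 3
Factored form: p(x) = 8 ⊗ (x ⊕ (-1)) ⊗ (x ⊕ (-1)) ⊗ (x ⊕ (-1)) ⊗ (x ⊕ (-1)) ⊗ (x ⊕ (-1/3)) ⊗ (x ⊕ (-1/3)) ⊗ (x ⊕ (-1/3))
Answer: roots = -1 (mult 4), -1/3 (mult 3)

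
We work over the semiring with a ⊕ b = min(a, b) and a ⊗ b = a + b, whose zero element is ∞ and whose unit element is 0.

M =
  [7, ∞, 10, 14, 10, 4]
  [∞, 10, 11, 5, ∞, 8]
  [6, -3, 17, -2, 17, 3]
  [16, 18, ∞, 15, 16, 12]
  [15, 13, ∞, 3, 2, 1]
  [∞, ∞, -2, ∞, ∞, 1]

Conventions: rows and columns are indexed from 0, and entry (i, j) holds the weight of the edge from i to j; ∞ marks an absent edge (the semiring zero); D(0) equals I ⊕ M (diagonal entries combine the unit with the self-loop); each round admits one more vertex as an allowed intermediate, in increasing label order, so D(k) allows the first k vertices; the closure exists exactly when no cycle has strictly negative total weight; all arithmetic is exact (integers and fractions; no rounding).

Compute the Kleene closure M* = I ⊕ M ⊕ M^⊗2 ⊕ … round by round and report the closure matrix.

D(0):
  [0, ∞, 10, 14, 10, 4]
  [∞, 0, 11, 5, ∞, 8]
  [6, -3, 0, -2, 17, 3]
  [16, 18, ∞, 0, 16, 12]
  [15, 13, ∞, 3, 0, 1]
  [∞, ∞, -2, ∞, ∞, 0]
D(1):
  [0, ∞, 10, 14, 10, 4]
  [∞, 0, 11, 5, ∞, 8]
  [6, -3, 0, -2, 16, 3]
  [16, 18, 26, 0, 16, 12]
  [15, 13, 25, 3, 0, 1]
  [∞, ∞, -2, ∞, ∞, 0]
D(2):
  [0, ∞, 10, 14, 10, 4]
  [∞, 0, 11, 5, ∞, 8]
  [6, -3, 0, -2, 16, 3]
  [16, 18, 26, 0, 16, 12]
  [15, 13, 24, 3, 0, 1]
  [∞, ∞, -2, ∞, ∞, 0]
D(3):
  [0, 7, 10, 8, 10, 4]
  [17, 0, 11, 5, 27, 8]
  [6, -3, 0, -2, 16, 3]
  [16, 18, 26, 0, 16, 12]
  [15, 13, 24, 3, 0, 1]
  [4, -5, -2, -4, 14, 0]
D(4):
  [0, 7, 10, 8, 10, 4]
  [17, 0, 11, 5, 21, 8]
  [6, -3, 0, -2, 14, 3]
  [16, 18, 26, 0, 16, 12]
  [15, 13, 24, 3, 0, 1]
  [4, -5, -2, -4, 12, 0]
D(5):
  [0, 7, 10, 8, 10, 4]
  [17, 0, 11, 5, 21, 8]
  [6, -3, 0, -2, 14, 3]
  [16, 18, 26, 0, 16, 12]
  [15, 13, 24, 3, 0, 1]
  [4, -5, -2, -4, 12, 0]
D(6):
  [0, -1, 2, 0, 10, 4]
  [12, 0, 6, 4, 20, 8]
  [6, -3, 0, -2, 14, 3]
  [16, 7, 10, 0, 16, 12]
  [5, -4, -1, -3, 0, 1]
  [4, -5, -2, -4, 12, 0]
Answer: M* = [[0, -1, 2, 0, 10, 4], [12, 0, 6, 4, 20, 8], [6, -3, 0, -2, 14, 3], [16, 7, 10, 0, 16, 12], [5, -4, -1, -3, 0, 1], [4, -5, -2, -4, 12, 0]]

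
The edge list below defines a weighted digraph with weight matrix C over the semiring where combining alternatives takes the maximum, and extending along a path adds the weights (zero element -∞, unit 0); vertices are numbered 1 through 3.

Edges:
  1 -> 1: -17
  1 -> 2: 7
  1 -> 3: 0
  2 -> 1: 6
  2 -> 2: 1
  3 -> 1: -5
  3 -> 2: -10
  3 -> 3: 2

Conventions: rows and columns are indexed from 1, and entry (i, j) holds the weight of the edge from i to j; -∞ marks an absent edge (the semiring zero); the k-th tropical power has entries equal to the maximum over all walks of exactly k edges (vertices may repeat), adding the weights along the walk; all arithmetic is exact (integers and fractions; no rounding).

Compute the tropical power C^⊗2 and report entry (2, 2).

C^⊗2:
  [13, 8, 2]
  [7, 13, 6]
  [-3, 2, 4]
Key observation: the optimum is the walk 2->1->2, with weight 6 + 7 = 13.
Optimal value attained by: walk 2->1->2.
Answer: (C^⊗2)[2][2] = 13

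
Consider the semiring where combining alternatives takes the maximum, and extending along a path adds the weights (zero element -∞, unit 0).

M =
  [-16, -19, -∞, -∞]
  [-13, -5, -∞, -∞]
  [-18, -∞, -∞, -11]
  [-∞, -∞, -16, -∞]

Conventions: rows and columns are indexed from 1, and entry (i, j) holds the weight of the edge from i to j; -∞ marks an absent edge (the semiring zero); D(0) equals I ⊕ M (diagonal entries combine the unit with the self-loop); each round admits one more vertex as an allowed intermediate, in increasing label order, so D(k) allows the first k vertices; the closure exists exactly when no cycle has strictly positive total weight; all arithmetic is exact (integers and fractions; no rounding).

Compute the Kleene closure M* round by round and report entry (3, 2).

D(0):
  [0, -19, -∞, -∞]
  [-13, 0, -∞, -∞]
  [-18, -∞, 0, -11]
  [-∞, -∞, -16, 0]
D(1):
  [0, -19, -∞, -∞]
  [-13, 0, -∞, -∞]
  [-18, -37, 0, -11]
  [-∞, -∞, -16, 0]
D(2):
  [0, -19, -∞, -∞]
  [-13, 0, -∞, -∞]
  [-18, -37, 0, -11]
  [-∞, -∞, -16, 0]
D(3):
  [0, -19, -∞, -∞]
  [-13, 0, -∞, -∞]
  [-18, -37, 0, -11]
  [-34, -53, -16, 0]
D(4):
  [0, -19, -∞, -∞]
  [-13, 0, -∞, -∞]
  [-18, -37, 0, -11]
  [-34, -53, -16, 0]
Answer: M*[3][2] = -37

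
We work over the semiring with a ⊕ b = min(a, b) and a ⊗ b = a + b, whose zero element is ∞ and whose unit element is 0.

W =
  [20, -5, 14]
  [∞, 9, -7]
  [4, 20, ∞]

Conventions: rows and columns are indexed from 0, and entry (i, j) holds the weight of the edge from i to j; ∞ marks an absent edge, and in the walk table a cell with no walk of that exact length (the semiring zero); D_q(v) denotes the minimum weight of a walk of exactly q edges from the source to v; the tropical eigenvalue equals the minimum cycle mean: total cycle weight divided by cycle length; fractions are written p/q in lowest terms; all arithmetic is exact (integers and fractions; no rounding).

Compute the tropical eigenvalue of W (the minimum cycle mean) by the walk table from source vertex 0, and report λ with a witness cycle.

q=0: [0, ∞, ∞]
q=1: [20, -5, 14]
q=2: [18, 4, -12]
q=3: [-8, 8, -3]
Optimal cycle mean attained by: cycle 0->1->2->0, total (-5) + (-7) + 4, length 3.
Answer: λ = -8/3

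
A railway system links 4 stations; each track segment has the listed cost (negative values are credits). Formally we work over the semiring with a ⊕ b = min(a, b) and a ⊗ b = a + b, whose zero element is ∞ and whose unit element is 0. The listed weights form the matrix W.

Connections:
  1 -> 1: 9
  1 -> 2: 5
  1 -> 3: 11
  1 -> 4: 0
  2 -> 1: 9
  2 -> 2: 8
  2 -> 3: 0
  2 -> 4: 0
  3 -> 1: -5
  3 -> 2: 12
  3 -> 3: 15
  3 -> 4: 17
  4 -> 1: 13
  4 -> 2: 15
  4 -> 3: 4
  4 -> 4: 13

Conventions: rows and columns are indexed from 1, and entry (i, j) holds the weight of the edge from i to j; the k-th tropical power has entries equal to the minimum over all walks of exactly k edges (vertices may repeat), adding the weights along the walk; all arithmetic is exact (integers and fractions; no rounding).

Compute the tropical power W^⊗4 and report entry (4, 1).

W^⊗2:
  [6, 13, 4, 5]
  [-5, 12, 4, 8]
  [4, 0, 6, -5]
  [-1, 16, 15, 13]
W^⊗3:
  [-1, 11, 9, 6]
  [-1, 0, 6, -5]
  [1, 8, -1, 0]
  [8, 4, 10, -1]
W^⊗4:
  [4, 4, 10, -1]
  [1, 4, -1, -1]
  [-6, 6, 4, 1]
  [5, 12, 3, 4]
Key observation: the optimum is the walk 4->3->1->3->1, with weight 4 + (-5) + 11 + (-5) = 5.
Optimal value attained by: walk 4->3->1->3->1.
Answer: (W^⊗4)[4][1] = 5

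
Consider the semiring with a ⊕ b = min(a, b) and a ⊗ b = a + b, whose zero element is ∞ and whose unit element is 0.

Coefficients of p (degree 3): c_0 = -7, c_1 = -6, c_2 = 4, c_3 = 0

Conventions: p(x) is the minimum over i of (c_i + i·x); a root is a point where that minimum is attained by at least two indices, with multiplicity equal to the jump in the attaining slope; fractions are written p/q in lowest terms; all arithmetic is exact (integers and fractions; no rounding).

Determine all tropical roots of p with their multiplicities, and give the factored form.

hull edge (i=0, c=-7) to (i=1, c=-6): slope 1, span 1
hull edge (i=1, c=-6) to (i=3, c=0): slope 3, span 2
Factored form: p(x) = 0 ⊗ (x ⊕ (-3)) ⊗ (x ⊕ (-3)) ⊗ (x ⊕ (-1))
Answer: roots = -3 (mult 2), -1 (mult 1)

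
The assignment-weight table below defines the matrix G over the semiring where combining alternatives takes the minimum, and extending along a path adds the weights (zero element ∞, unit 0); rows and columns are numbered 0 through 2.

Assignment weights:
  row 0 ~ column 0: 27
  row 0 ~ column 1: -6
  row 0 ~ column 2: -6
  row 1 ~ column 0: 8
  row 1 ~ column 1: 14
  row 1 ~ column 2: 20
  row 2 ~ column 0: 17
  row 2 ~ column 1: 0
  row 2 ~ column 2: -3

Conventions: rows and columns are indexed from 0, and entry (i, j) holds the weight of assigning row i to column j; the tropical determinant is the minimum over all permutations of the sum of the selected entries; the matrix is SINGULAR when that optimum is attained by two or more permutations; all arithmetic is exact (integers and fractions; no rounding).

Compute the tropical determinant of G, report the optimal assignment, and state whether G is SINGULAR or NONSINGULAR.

σ = (0, 1, 2): 27 + 14 + (-3) = 38
σ = (0, 2, 1): 27 + 20 + 0 = 47
σ = (1, 0, 2): (-6) + 8 + (-3) = -1
σ = (1, 2, 0): (-6) + 20 + 17 = 31
σ = (2, 0, 1): (-6) + 8 + 0 = 2
σ = (2, 1, 0): (-6) + 14 + 17 = 25
Optimal value attained by: σ = (1, 0, 2).
Answer: det⊕(G) = -1; verdict: NONSINGULAR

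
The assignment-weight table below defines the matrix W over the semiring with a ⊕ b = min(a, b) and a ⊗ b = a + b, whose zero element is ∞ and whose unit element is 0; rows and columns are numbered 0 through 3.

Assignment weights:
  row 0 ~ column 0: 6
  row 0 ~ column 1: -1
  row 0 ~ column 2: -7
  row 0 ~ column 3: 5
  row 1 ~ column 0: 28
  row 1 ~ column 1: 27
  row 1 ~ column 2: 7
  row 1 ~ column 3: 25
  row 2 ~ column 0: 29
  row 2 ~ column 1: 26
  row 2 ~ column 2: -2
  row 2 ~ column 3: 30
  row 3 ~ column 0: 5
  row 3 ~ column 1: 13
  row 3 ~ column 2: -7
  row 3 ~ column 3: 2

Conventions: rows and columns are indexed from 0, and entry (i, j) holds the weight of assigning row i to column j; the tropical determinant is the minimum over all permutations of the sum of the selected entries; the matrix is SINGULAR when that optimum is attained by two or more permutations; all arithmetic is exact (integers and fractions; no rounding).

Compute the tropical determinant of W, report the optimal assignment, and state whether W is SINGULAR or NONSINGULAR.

σ = (0, 1, 2, 3): 6 + 27 + (-2) + 2 = 33
σ = (0, 1, 3, 2): 6 + 27 + 30 + (-7) = 56
σ = (0, 2, 1, 3): 6 + 7 + 26 + 2 = 41
σ = (0, 2, 3, 1): 6 + 7 + 30 + 13 = 56
σ = (0, 3, 1, 2): 6 + 25 + 26 + (-7) = 50
σ = (0, 3, 2, 1): 6 + 25 + (-2) + 13 = 42
σ = (1, 0, 2, 3): (-1) + 28 + (-2) + 2 = 27
σ = (1, 0, 3, 2): (-1) + 28 + 30 + (-7) = 50
σ = (1, 2, 0, 3): (-1) + 7 + 29 + 2 = 37
σ = (1, 2, 3, 0): (-1) + 7 + 30 + 5 = 41
σ = (1, 3, 0, 2): (-1) + 25 + 29 + (-7) = 46
σ = (1, 3, 2, 0): (-1) + 25 + (-2) + 5 = 27
σ = (2, 0, 1, 3): (-7) + 28 + 26 + 2 = 49
σ = (2, 0, 3, 1): (-7) + 28 + 30 + 13 = 64
σ = (2, 1, 0, 3): (-7) + 27 + 29 + 2 = 51
σ = (2, 1, 3, 0): (-7) + 27 + 30 + 5 = 55
σ = (2, 3, 0, 1): (-7) + 25 + 29 + 13 = 60
σ = (2, 3, 1, 0): (-7) + 25 + 26 + 5 = 49
σ = (3, 0, 1, 2): 5 + 28 + 26 + (-7) = 52
σ = (3, 0, 2, 1): 5 + 28 + (-2) + 13 = 44
σ = (3, 1, 0, 2): 5 + 27 + 29 + (-7) = 54
σ = (3, 1, 2, 0): 5 + 27 + (-2) + 5 = 35
σ = (3, 2, 0, 1): 5 + 7 + 29 + 13 = 54
σ = (3, 2, 1, 0): 5 + 7 + 26 + 5 = 43
Optimal value attained by: σ = (1, 0, 2, 3).
Answer: det⊕(W) = 27; verdict: SINGULAR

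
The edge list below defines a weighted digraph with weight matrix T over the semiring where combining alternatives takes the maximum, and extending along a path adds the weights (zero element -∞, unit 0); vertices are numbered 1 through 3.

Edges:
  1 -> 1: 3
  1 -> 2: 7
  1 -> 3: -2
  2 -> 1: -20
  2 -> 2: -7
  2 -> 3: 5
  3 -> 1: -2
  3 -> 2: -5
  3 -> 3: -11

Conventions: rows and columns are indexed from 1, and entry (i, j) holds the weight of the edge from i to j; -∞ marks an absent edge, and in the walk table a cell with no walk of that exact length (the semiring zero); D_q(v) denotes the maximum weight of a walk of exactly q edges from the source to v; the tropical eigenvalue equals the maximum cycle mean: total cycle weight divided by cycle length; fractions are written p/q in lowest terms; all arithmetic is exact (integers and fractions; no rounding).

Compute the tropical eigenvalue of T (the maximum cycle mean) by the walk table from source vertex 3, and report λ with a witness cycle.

q=0: [-∞, -∞, 0]
q=1: [-2, -5, -11]
q=2: [1, 5, 0]
q=3: [4, 8, 10]
Optimal cycle mean attained by: cycle 1->2->3->1, total 7 + 5 + (-2), length 3.
Answer: λ = 10/3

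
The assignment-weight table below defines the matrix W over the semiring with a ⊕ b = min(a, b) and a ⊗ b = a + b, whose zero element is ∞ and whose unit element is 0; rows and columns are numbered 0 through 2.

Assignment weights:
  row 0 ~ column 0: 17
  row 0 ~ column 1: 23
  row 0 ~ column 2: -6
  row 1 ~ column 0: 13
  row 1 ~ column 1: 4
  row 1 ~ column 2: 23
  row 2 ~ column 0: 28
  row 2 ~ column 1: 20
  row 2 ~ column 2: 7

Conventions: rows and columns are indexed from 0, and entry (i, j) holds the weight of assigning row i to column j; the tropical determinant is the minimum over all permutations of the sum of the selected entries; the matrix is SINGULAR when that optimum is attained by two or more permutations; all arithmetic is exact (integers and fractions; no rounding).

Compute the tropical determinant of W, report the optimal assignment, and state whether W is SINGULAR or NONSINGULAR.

σ = (0, 1, 2): 17 + 4 + 7 = 28
σ = (0, 2, 1): 17 + 23 + 20 = 60
σ = (1, 0, 2): 23 + 13 + 7 = 43
σ = (1, 2, 0): 23 + 23 + 28 = 74
σ = (2, 0, 1): (-6) + 13 + 20 = 27
σ = (2, 1, 0): (-6) + 4 + 28 = 26
Optimal value attained by: σ = (2, 1, 0).
Answer: det⊕(W) = 26; verdict: NONSINGULAR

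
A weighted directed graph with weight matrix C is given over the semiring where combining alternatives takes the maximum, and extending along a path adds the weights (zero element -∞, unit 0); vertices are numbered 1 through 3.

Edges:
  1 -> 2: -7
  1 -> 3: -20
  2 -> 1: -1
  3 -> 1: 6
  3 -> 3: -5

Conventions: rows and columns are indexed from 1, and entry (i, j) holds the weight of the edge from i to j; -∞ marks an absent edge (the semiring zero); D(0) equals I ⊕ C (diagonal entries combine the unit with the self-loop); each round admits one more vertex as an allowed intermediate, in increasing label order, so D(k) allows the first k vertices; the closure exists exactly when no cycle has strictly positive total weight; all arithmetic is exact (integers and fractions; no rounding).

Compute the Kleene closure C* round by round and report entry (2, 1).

D(0):
  [0, -7, -20]
  [-1, 0, -∞]
  [6, -∞, 0]
D(1):
  [0, -7, -20]
  [-1, 0, -21]
  [6, -1, 0]
D(2):
  [0, -7, -20]
  [-1, 0, -21]
  [6, -1, 0]
D(3):
  [0, -7, -20]
  [-1, 0, -21]
  [6, -1, 0]
Answer: C*[2][1] = -1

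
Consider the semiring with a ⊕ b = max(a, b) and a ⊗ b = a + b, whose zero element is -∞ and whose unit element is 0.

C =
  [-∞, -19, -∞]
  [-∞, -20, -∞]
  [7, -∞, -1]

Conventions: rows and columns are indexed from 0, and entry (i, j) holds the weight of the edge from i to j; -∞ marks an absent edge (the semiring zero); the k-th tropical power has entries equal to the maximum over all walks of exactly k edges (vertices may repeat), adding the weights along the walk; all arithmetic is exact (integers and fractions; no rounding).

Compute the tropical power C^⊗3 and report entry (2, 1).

C^⊗2:
  [-∞, -39, -∞]
  [-∞, -40, -∞]
  [6, -12, -2]
C^⊗3:
  [-∞, -59, -∞]
  [-∞, -60, -∞]
  [5, -13, -3]
Key observation: the optimum is the walk 2->2->0->1, with weight (-1) + 7 + (-19) = -13.
Optimal value attained by: walk 2->2->0->1.
Answer: (C^⊗3)[2][1] = -13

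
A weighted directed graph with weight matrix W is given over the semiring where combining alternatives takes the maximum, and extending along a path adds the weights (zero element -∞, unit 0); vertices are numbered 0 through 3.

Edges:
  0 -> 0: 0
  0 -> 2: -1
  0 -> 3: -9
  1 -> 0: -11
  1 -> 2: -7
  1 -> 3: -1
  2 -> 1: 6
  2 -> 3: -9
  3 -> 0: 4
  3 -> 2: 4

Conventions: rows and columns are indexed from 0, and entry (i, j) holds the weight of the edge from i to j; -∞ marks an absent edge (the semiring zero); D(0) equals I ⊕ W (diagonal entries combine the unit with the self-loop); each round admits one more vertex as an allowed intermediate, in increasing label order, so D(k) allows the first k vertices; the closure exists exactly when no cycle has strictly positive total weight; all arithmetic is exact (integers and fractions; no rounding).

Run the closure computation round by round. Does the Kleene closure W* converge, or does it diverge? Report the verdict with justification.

D(0):
  [0, -∞, -1, -9]
  [-11, 0, -7, -1]
  [-∞, 6, 0, -9]
  [4, -∞, 4, 0]
D(1):
  [0, -∞, -1, -9]
  [-11, 0, -7, -1]
  [-∞, 6, 0, -9]
  [4, -∞, 4, 0]
D(2):
  [0, -∞, -1, -9]
  [-11, 0, -7, -1]
  [-5, 6, 0, 5]
  [4, -∞, 4, 0]
Detection: at round 3, diagonal entry (3, 3) turns strictly positive.
Key observation: the cycle 3->0->2->1->3 has total weight 4 + (-1) + 6 + (-1), which is strictly positive.
Answer: DIVERGES — positive cycle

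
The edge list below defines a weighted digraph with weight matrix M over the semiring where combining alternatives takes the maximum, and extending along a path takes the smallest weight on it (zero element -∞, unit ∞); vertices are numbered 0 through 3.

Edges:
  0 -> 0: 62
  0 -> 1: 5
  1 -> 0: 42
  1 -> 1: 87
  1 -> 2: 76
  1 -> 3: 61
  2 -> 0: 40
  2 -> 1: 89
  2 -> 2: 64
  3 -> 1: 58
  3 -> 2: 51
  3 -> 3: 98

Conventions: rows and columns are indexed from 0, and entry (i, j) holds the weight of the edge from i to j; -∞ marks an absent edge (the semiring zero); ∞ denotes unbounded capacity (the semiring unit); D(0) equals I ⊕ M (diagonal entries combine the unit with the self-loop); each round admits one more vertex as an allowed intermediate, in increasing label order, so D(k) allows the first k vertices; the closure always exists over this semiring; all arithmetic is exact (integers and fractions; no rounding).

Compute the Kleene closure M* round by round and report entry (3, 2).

D(0):
  [∞, 5, -∞, -∞]
  [42, ∞, 76, 61]
  [40, 89, ∞, -∞]
  [-∞, 58, 51, ∞]
D(1):
  [∞, 5, -∞, -∞]
  [42, ∞, 76, 61]
  [40, 89, ∞, -∞]
  [-∞, 58, 51, ∞]
D(2):
  [∞, 5, 5, 5]
  [42, ∞, 76, 61]
  [42, 89, ∞, 61]
  [42, 58, 58, ∞]
D(3):
  [∞, 5, 5, 5]
  [42, ∞, 76, 61]
  [42, 89, ∞, 61]
  [42, 58, 58, ∞]
D(4):
  [∞, 5, 5, 5]
  [42, ∞, 76, 61]
  [42, 89, ∞, 61]
  [42, 58, 58, ∞]
Answer: M*[3][2] = 58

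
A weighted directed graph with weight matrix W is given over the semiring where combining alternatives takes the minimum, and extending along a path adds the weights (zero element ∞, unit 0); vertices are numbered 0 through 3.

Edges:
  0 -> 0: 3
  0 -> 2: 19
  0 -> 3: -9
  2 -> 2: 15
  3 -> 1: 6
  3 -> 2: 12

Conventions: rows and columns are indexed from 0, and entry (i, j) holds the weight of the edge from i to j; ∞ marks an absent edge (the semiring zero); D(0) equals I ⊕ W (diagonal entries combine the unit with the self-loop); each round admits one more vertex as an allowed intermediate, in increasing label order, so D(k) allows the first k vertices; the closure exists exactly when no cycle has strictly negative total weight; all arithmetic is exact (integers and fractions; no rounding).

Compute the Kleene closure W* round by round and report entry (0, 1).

D(0):
  [0, ∞, 19, -9]
  [∞, 0, ∞, ∞]
  [∞, ∞, 0, ∞]
  [∞, 6, 12, 0]
D(1):
  [0, ∞, 19, -9]
  [∞, 0, ∞, ∞]
  [∞, ∞, 0, ∞]
  [∞, 6, 12, 0]
D(2):
  [0, ∞, 19, -9]
  [∞, 0, ∞, ∞]
  [∞, ∞, 0, ∞]
  [∞, 6, 12, 0]
D(3):
  [0, ∞, 19, -9]
  [∞, 0, ∞, ∞]
  [∞, ∞, 0, ∞]
  [∞, 6, 12, 0]
D(4):
  [0, -3, 3, -9]
  [∞, 0, ∞, ∞]
  [∞, ∞, 0, ∞]
  [∞, 6, 12, 0]
Answer: W*[0][1] = -3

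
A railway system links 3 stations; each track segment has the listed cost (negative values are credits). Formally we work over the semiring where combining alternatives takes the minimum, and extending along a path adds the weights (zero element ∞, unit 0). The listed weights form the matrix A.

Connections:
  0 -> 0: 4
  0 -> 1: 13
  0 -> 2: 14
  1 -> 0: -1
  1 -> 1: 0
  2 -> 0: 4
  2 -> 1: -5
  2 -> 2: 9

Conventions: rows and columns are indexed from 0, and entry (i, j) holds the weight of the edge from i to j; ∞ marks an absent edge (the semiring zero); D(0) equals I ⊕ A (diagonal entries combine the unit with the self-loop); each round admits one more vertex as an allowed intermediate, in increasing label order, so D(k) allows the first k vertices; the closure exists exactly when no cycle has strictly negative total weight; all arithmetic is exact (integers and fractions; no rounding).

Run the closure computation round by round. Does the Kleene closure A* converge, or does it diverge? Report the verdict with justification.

D(0):
  [0, 13, 14]
  [-1, 0, ∞]
  [4, -5, 0]
D(1):
  [0, 13, 14]
  [-1, 0, 13]
  [4, -5, 0]
D(2):
  [0, 13, 14]
  [-1, 0, 13]
  [-6, -5, 0]
D(3):
  [0, 9, 14]
  [-1, 0, 13]
  [-6, -5, 0]
Key observation: every diagonal entry stays at the unit through all rounds, so no improving cycle exists.
Answer: CONVERGES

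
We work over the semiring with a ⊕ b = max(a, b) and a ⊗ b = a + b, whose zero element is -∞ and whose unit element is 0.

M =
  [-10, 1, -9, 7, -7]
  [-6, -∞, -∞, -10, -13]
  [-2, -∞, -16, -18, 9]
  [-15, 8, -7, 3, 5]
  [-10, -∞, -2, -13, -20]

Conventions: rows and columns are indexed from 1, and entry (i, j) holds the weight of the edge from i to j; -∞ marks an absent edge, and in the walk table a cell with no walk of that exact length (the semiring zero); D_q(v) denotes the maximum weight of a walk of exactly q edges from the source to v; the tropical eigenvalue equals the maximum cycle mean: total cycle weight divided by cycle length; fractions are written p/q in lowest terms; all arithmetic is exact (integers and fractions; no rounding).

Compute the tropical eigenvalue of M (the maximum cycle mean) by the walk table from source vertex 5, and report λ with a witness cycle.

q=0: [-∞, -∞, -∞, -∞, 0]
q=1: [-10, -∞, -2, -13, -20]
q=2: [-4, -5, -18, -3, 7]
q=3: [-3, 5, 5, 3, 2]
q=4: [3, 11, 0, 6, 14]
q=5: [5, 14, 12, 10, 11]
Optimal cycle mean attained by: cycle 3->5->3, total 9 + (-2), length 2.
Answer: λ = 7/2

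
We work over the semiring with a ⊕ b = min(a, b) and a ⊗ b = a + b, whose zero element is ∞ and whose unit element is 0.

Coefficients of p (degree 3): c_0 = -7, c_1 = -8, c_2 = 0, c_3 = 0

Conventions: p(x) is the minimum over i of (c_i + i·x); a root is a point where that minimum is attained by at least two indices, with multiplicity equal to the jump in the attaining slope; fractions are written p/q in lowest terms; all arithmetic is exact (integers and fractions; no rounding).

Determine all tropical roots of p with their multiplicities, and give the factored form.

hull edge (i=0, c=-7) to (i=1, c=-8): slope -1, span 1
hull edge (i=1, c=-8) to (i=3, c=0): slope 4, span 2
Factored form: p(x) = 0 ⊗ (x ⊕ (-4)) ⊗ (x ⊕ (-4)) ⊗ (x ⊕ 1)
Answer: roots = -4 (mult 2), 1 (mult 1)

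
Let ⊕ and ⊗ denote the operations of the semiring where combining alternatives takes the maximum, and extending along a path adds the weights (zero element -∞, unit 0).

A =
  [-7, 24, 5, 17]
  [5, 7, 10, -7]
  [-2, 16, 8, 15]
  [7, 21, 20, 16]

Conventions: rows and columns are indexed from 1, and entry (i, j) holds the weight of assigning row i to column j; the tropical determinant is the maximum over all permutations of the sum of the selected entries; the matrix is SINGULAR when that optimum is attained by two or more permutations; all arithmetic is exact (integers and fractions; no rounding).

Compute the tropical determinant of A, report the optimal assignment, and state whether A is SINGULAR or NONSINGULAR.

σ = (1, 2, 3, 4): (-7) + 7 + 8 + 16 = 24
σ = (1, 2, 4, 3): (-7) + 7 + 15 + 20 = 35
σ = (1, 3, 2, 4): (-7) + 10 + 16 + 16 = 35
σ = (1, 3, 4, 2): (-7) + 10 + 15 + 21 = 39
σ = (1, 4, 2, 3): (-7) + (-7) + 16 + 20 = 22
σ = (1, 4, 3, 2): (-7) + (-7) + 8 + 21 = 15
σ = (2, 1, 3, 4): 24 + 5 + 8 + 16 = 53
σ = (2, 1, 4, 3): 24 + 5 + 15 + 20 = 64
σ = (2, 3, 1, 4): 24 + 10 + (-2) + 16 = 48
σ = (2, 3, 4, 1): 24 + 10 + 15 + 7 = 56
σ = (2, 4, 1, 3): 24 + (-7) + (-2) + 20 = 35
σ = (2, 4, 3, 1): 24 + (-7) + 8 + 7 = 32
σ = (3, 1, 2, 4): 5 + 5 + 16 + 16 = 42
σ = (3, 1, 4, 2): 5 + 5 + 15 + 21 = 46
σ = (3, 2, 1, 4): 5 + 7 + (-2) + 16 = 26
σ = (3, 2, 4, 1): 5 + 7 + 15 + 7 = 34
σ = (3, 4, 1, 2): 5 + (-7) + (-2) + 21 = 17
σ = (3, 4, 2, 1): 5 + (-7) + 16 + 7 = 21
σ = (4, 1, 2, 3): 17 + 5 + 16 + 20 = 58
σ = (4, 1, 3, 2): 17 + 5 + 8 + 21 = 51
σ = (4, 2, 1, 3): 17 + 7 + (-2) + 20 = 42
σ = (4, 2, 3, 1): 17 + 7 + 8 + 7 = 39
σ = (4, 3, 1, 2): 17 + 10 + (-2) + 21 = 46
σ = (4, 3, 2, 1): 17 + 10 + 16 + 7 = 50
Optimal value attained by: σ = (2, 1, 4, 3).
Answer: det⊕(A) = 64; verdict: NONSINGULAR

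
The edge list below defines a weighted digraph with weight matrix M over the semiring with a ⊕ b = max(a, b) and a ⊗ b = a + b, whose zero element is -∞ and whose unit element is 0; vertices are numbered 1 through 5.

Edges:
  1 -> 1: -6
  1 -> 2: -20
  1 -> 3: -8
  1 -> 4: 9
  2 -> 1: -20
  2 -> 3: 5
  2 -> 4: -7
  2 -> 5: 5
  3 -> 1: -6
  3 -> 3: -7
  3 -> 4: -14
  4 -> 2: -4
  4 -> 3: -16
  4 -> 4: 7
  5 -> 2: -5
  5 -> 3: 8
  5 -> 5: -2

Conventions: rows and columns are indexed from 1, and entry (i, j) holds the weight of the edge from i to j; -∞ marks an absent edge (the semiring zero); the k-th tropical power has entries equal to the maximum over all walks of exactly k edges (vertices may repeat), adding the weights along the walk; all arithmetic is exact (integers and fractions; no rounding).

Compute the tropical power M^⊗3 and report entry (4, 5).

M^⊗2:
  [-12, 5, -7, 16, -15]
  [-1, 0, 13, 0, 3]
  [-12, -18, -14, 3, -∞]
  [-22, 3, 1, 14, 1]
  [2, -7, 6, -6, 0]
M^⊗3:
  [-13, 12, 10, 23, 10]
  [7, -2, 11, 8, 5]
  [-18, -1, -13, 10, -13]
  [-5, 10, 9, 21, 8]
  [0, -5, 8, 11, -2]
Key observation: the optimum is the walk 4->4->2->5, with weight 7 + (-4) + 5 = 8.
Optimal value attained by: walk 4->4->2->5.
Answer: (M^⊗3)[4][5] = 8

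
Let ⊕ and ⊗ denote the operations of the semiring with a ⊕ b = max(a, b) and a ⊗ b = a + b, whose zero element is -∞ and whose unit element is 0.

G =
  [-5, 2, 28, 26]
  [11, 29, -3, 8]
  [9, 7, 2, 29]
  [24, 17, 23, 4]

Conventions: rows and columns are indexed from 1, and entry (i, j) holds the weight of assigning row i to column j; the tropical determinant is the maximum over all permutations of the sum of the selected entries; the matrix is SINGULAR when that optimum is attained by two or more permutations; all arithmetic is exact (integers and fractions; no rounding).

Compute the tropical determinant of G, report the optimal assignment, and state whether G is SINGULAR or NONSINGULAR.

σ = (1, 2, 3, 4): (-5) + 29 + 2 + 4 = 30
σ = (1, 2, 4, 3): (-5) + 29 + 29 + 23 = 76
σ = (1, 3, 2, 4): (-5) + (-3) + 7 + 4 = 3
σ = (1, 3, 4, 2): (-5) + (-3) + 29 + 17 = 38
σ = (1, 4, 2, 3): (-5) + 8 + 7 + 23 = 33
σ = (1, 4, 3, 2): (-5) + 8 + 2 + 17 = 22
σ = (2, 1, 3, 4): 2 + 11 + 2 + 4 = 19
σ = (2, 1, 4, 3): 2 + 11 + 29 + 23 = 65
σ = (2, 3, 1, 4): 2 + (-3) + 9 + 4 = 12
σ = (2, 3, 4, 1): 2 + (-3) + 29 + 24 = 52
σ = (2, 4, 1, 3): 2 + 8 + 9 + 23 = 42
σ = (2, 4, 3, 1): 2 + 8 + 2 + 24 = 36
σ = (3, 1, 2, 4): 28 + 11 + 7 + 4 = 50
σ = (3, 1, 4, 2): 28 + 11 + 29 + 17 = 85
σ = (3, 2, 1, 4): 28 + 29 + 9 + 4 = 70
σ = (3, 2, 4, 1): 28 + 29 + 29 + 24 = 110
σ = (3, 4, 1, 2): 28 + 8 + 9 + 17 = 62
σ = (3, 4, 2, 1): 28 + 8 + 7 + 24 = 67
σ = (4, 1, 2, 3): 26 + 11 + 7 + 23 = 67
σ = (4, 1, 3, 2): 26 + 11 + 2 + 17 = 56
σ = (4, 2, 1, 3): 26 + 29 + 9 + 23 = 87
σ = (4, 2, 3, 1): 26 + 29 + 2 + 24 = 81
σ = (4, 3, 1, 2): 26 + (-3) + 9 + 17 = 49
σ = (4, 3, 2, 1): 26 + (-3) + 7 + 24 = 54
Optimal value attained by: σ = (3, 2, 4, 1).
Answer: det⊕(G) = 110; verdict: NONSINGULAR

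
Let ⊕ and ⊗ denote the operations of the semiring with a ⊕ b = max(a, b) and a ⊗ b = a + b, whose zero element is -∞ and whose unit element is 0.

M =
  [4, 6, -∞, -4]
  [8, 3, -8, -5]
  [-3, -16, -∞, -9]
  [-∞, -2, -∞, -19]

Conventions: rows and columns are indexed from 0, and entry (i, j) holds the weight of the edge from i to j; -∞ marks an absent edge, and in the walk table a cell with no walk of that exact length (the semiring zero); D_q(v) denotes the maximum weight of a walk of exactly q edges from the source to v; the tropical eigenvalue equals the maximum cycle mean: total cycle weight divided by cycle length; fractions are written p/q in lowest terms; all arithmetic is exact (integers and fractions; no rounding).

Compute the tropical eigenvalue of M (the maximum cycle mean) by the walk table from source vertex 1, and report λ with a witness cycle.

q=0: [-∞, 0, -∞, -∞]
q=1: [8, 3, -8, -5]
q=2: [12, 14, -5, 4]
q=3: [22, 18, 6, 9]
q=4: [26, 28, 10, 18]
Optimal cycle mean attained by: cycle 0->1->0, total 6 + 8, length 2.
Answer: λ = 7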